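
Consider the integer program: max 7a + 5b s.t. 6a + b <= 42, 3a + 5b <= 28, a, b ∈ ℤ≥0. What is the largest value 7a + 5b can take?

52

(a,b)=(6,2) is feasible, giving 52.
(a,b)=(7,0) is feasible, giving 49.
Maximum is 52 at (a,b)=(6,2).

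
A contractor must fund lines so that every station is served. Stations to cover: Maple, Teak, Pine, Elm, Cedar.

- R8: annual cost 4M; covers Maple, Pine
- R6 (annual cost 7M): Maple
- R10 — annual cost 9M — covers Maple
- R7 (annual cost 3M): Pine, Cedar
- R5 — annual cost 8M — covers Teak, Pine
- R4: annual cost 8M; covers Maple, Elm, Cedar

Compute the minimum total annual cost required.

This is an integer covering problem.
The greedy cost-per-new-station heuristic would pick R7, R8, R5, and R4 for 23, but a cheaper cover exists.
Choose R5 and R4: together they cover Maple, Teak, Pine, Elm, Cedar — every station.
Total annual cost: 8 + 8 = 16.
No cover costs less than 16.

16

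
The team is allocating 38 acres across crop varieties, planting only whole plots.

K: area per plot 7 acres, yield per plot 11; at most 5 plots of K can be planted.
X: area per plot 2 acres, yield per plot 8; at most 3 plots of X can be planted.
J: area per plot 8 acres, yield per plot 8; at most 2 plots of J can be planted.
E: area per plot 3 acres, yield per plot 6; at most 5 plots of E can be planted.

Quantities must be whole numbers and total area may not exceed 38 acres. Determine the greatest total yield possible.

3×K, 3×X, and 3×E: area 36 ≤ 38, yield 3·11 + 3·8 + 3·6 = 75.
2×K, 3×X, and 5×E: area 35 ≤ 38, yield 2·11 + 3·8 + 5·6 = 76.
Best is 76.

76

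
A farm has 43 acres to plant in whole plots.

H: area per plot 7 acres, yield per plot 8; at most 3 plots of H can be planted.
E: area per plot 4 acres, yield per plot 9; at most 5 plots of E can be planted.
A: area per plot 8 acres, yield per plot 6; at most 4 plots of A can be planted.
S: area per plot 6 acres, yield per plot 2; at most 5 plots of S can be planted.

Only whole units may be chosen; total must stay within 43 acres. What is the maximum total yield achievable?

E has the best ratio (9/4); taking only E gives at most 5×9 = 45 (stopped by the supply cap of 5).
Mixing does better — 3×H and 5×E: area 41 ≤ 43, yield 3·8 + 5·9 = 69.

69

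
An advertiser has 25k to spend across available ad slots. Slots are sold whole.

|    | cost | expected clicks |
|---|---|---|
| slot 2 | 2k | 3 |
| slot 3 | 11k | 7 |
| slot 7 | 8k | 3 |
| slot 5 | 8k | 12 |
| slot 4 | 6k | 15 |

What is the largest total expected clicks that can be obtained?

34

slot 2 + slot 7 + slot 5 + slot 4: cost 2 + 8 + 8 + 6 = 24 ≤ 25, expected clicks 3 + 3 + 12 + 15 = 33.
slot 2 + slot 5 + slot 4: cost 2 + 8 + 6 = 16 ≤ 25, expected clicks 3 + 12 + 15 = 30.
slot 3 + slot 5 + slot 4: cost 11 + 8 + 6 = 25 ≤ 25, expected clicks 7 + 12 + 15 = 34.
Best is slot 3, slot 5, and slot 4 with total expected clicks 34.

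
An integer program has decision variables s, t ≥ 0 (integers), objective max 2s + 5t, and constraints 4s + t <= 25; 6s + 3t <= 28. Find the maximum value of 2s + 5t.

45

The continuous relaxation peaks at (0, 9.33) with value 46.67; rounding to a feasible lattice point costs some objective.
(s,t)=(0,9): 4·0+1·9=9≤25, 6·0+3·9=27≤28, objective 45.
(s,t)=(0,8): 4·0+1·8=8≤25, 6·0+3·8=24≤28, objective 40.
Maximum is 45 at (s,t)=(0,9).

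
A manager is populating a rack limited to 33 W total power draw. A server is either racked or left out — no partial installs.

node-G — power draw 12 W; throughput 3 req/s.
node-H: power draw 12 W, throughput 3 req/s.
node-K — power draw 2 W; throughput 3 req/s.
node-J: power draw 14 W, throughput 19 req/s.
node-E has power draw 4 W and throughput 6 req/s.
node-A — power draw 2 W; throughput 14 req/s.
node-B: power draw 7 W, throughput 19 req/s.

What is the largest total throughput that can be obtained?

Allowing fractional choices, the relaxed optimum would be about 62.0, but servers are indivisible.
node-K + node-J + node-A + node-B: power draw 2 + 14 + 2 + 7 = 25 ≤ 33, throughput 3 + 19 + 14 + 19 = 55.
node-J + node-E + node-A + node-B: power draw 14 + 4 + 2 + 7 = 27 ≤ 33, throughput 19 + 6 + 14 + 19 = 58.
node-K + node-J + node-E + node-A + node-B: power draw 2 + 14 + 4 + 2 + 7 = 29 ≤ 33, throughput 3 + 19 + 6 + 14 + 19 = 61.
Best is node-K, node-J, node-E, node-A, and node-B with total throughput 61.

61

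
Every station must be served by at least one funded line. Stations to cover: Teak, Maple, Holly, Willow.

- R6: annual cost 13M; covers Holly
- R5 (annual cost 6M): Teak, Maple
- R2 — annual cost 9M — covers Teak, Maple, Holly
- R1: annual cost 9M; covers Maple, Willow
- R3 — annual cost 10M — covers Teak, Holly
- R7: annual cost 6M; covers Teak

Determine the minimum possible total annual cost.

18

The greedy cost-per-new-station heuristic would pick R5, R2, and R1 for 24, but a cheaper cover exists.
Choose R2 and R1: together they cover Teak, Maple, Holly, Willow — every station.
Total annual cost: 9 + 9 = 18.
No cover costs less than 18.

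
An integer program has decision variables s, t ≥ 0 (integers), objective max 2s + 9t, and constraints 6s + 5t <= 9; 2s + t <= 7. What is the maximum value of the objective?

9

The continuous relaxation peaks at (0, 1.8) with value 16.20; rounding to a feasible lattice point costs some objective.
(s,t)=(0,1) is feasible, giving 9.
(s,t)=(1,0) is feasible, giving 2.
(s,t)=(0,0) is feasible, giving 0.
The best lattice point is (0,1), giving 9.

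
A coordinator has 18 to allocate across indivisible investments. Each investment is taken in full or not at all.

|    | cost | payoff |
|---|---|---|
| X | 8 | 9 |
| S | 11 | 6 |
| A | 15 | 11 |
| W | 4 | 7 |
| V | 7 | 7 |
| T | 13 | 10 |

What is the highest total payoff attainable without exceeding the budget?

17

This is a 0-1 knapsack instance.
Take W and T: cost 4 + 13 = 17 ≤ 18, payoff 7 + 10 = 17.
No other feasible combination does better.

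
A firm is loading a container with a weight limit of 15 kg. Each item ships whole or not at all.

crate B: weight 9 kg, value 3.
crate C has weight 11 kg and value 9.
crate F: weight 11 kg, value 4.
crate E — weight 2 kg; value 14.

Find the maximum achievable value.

23

Allowing fractional choices, the relaxed optimum would be about 23.7, but items are indivisible.
crate C + crate E: weight 11 + 2 = 13 ≤ 15, value 9 + 14 = 23.
crate F + crate E: weight 11 + 2 = 13 ≤ 15, value 4 + 14 = 18.
Best is crate C and crate E with total value 23.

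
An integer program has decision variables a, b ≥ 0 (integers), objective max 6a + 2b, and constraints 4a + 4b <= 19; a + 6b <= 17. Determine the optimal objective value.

The continuous relaxation peaks at (4.75, 0) with value 28.50; rounding to a feasible lattice point costs some objective.
(a,b)=(4,0): 4·4+4·0=16≤19, 1·4+6·0=4≤17, objective 24.
(a,b)=(3,1): 4·3+4·1=16≤19, 1·3+6·1=9≤17, objective 20.
(a,b)=(3,0): 4·3+4·0=12≤19, 1·3+6·0=3≤17, objective 18.
The best lattice point is (4,0), giving 24.

24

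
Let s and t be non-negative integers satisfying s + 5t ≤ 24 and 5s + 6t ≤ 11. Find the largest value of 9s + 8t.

(s,t)=(2,0) is feasible, giving 18.
(s,t)=(1,1) is feasible, giving 17.
Maximum is 18 at (s,t)=(2,0).

18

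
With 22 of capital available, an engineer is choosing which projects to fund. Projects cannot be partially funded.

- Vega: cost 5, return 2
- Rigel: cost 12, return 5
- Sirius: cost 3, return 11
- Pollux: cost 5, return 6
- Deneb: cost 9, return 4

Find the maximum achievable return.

23

Allowing fractional choices, the relaxed optimum would be about 23.1, but projects are indivisible.
Rigel + Sirius + Pollux: cost 12 + 3 + 5 = 20 ≤ 22, return 5 + 11 + 6 = 22.
Vega + Sirius + Pollux + Deneb: cost 5 + 3 + 5 + 9 = 22 ≤ 22, return 2 + 11 + 6 + 4 = 23.
Best is Vega, Sirius, Pollux, and Deneb with total return 23.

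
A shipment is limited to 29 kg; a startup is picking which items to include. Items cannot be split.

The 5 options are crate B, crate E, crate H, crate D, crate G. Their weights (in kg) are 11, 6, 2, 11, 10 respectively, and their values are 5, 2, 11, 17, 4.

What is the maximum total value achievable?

Allowing fractional choices, the relaxed optimum would be about 35.0, but items are indivisible.
crate H + crate D + crate G: weight 2 + 11 + 10 = 23 ≤ 29, value 11 + 17 + 4 = 32.
crate E + crate H + crate D + crate G: weight 6 + 2 + 11 + 10 = 29 ≤ 29, value 2 + 11 + 17 + 4 = 34.
crate B + crate H + crate D: weight 11 + 2 + 11 = 24 ≤ 29, value 5 + 11 + 17 = 33.
Best is crate E, crate H, crate D, and crate G with total value 34.

34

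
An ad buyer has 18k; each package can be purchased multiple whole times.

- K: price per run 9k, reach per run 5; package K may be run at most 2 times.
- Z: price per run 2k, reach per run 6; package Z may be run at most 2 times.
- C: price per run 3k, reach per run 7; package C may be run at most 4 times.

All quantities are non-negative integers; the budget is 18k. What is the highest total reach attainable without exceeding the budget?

40

Take 2×Z and 4×C: price 16 ≤ 18, reach 2·6 + 4·7 = 40.
Z has the best ratio (6/2) and is taken to its limit of 2; remaining capacity is filled optimally with the others.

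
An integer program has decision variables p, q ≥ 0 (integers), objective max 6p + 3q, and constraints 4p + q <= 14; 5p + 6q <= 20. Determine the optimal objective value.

18

Relaxing integrality, the LP optimum is 21.79 at (p,q) = (3.37, 0.526), which is not an integer point.
(p,q)=(3,0): 4·3+1·0=12≤14, 5·3+6·0=15≤20, objective 18.
(p,q)=(2,1): 4·2+1·1=9≤14, 5·2+6·1=16≤20, objective 15.
(p,q)=(2,0): 4·2+1·0=8≤14, 5·2+6·0=10≤20, objective 12.
No feasible integer point exceeds 18.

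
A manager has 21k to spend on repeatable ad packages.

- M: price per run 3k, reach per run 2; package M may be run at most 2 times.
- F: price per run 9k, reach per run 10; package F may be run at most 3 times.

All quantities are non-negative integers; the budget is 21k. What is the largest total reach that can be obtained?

22

F has the best ratio (10/9); taking only F gives at most 2×10 = 20 (stopped by the price limit).
Mixing does better — 1×M and 2×F: price 21 ≤ 21, reach 1·2 + 2·10 = 22.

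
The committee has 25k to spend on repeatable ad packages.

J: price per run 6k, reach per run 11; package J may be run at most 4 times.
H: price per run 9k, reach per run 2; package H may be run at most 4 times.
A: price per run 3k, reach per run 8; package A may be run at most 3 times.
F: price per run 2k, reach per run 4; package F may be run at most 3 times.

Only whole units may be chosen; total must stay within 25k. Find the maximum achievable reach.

Take 2×J, 3×A, and 2×F: price 25 ≤ 25, reach 2·11 + 3·8 + 2·4 = 54.
A has the best ratio (8/3) and is taken to its limit of 3; remaining capacity is filled optimally with the others.

54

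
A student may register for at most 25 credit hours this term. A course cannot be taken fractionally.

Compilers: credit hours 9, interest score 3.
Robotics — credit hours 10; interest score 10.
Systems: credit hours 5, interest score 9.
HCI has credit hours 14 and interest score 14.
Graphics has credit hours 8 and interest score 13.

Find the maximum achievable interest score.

32

HCI + Graphics: credit hours 14 + 8 = 22 ≤ 25, interest score 14 + 13 = 27.
Robotics + Systems + Graphics: credit hours 10 + 5 + 8 = 23 ≤ 25, interest score 10 + 9 + 13 = 32.
Best is Robotics, Systems, and Graphics with total interest score 32.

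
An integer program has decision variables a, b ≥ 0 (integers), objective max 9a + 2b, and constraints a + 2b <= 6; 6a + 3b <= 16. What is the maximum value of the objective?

The continuous relaxation peaks at (2.67, 0) with value 24.00; rounding to a feasible lattice point costs some objective.
(a,b)=(2,1): 1·2+2·1=4≤6, 6·2+3·1=15≤16, objective 20.
(a,b)=(2,0): 1·2+2·0=2≤6, 6·2+3·0=12≤16, objective 18.
(a,b)=(1,2): 1·1+2·2=5≤6, 6·1+3·2=12≤16, objective 13.
(a,b)=(1,1): 1·1+2·1=3≤6, 6·1+3·1=9≤16, objective 11.
Maximum is 20 at (a,b)=(2,1).

20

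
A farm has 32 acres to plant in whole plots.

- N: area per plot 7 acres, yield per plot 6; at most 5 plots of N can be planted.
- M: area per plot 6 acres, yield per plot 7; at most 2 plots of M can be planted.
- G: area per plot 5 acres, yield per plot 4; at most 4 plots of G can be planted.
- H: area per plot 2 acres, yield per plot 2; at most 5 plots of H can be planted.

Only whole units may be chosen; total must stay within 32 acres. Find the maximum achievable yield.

32

Take 2×M, 2×G, and 5×H: area 32 ≤ 32, yield 2·7 + 2·4 + 5·2 = 32.
M has the best ratio (7/6) and is taken to its limit of 2; remaining capacity is filled optimally with the others.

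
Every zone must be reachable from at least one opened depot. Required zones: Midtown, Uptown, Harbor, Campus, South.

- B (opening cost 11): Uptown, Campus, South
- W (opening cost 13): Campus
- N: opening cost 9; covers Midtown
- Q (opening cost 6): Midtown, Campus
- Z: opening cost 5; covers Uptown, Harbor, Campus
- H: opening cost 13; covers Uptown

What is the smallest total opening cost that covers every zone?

22

This is an integer covering problem.
Choose B, Q, and Z: together they cover Midtown, Uptown, Harbor, Campus, South — every zone.
Total opening cost: 11 + 6 + 5 = 22.
No cover costs less than 22.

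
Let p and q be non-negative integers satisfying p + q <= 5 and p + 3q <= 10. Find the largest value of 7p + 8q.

37

Relaxing integrality, the LP optimum is 37.50 at (p,q) = (2.5, 2.5), which is not an integer point.
(p,q)=(3,2): 1·3+1·2=5≤5, 1·3+3·2=9≤10, objective 37.
(p,q)=(4,1): 1·4+1·1=5≤5, 1·4+3·1=7≤10, objective 36.
(p,q)=(1,3): 1·1+1·3=4≤5, 1·1+3·3=10≤10, objective 31.
(p,q)=(2,2): 1·2+1·2=4≤5, 1·2+3·2=8≤10, objective 30.
The best lattice point is (3,2), giving 37.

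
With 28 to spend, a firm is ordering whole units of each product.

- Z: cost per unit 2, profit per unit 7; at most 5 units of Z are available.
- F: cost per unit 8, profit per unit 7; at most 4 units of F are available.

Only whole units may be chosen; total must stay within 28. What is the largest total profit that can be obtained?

49

Z has the best ratio (7/2); taking only Z gives at most 5×7 = 35 (stopped by the supply cap of 5).
Mixing does better — 5×Z and 2×F: cost 26 ≤ 28, profit 5·7 + 2·7 = 49.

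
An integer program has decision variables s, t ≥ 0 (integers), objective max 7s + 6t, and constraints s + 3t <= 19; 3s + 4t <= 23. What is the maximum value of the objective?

49

The continuous relaxation peaks at (7.67, 0) with value 53.67; rounding to a feasible lattice point costs some objective.
(s,t)=(7,0) is feasible, giving 49.
(s,t)=(6,1) is feasible, giving 48.
(s,t)=(6,0) is feasible, giving 42.
No feasible integer point exceeds 49.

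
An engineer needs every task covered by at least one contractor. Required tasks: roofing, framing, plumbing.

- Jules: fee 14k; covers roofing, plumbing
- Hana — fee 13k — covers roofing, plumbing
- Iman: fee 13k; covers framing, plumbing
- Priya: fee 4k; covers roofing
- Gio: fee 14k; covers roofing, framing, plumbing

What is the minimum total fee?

The greedy cost-per-new-task heuristic would pick Priya and Iman for 17, but a cheaper cover exists.
Gio alone covers roofing, framing, plumbing — every task.
Total fee: 14.
No cover costs less than 14.

14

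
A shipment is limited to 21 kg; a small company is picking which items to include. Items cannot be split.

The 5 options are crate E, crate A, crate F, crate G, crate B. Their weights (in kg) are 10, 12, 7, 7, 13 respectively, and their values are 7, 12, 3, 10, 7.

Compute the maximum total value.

This is a 0-1 knapsack instance.
crate A + crate G: weight 12 + 7 = 19 ≤ 21, value 12 + 10 = 22.
crate G + crate B: weight 7 + 13 = 20 ≤ 21, value 10 + 7 = 17.
crate E + crate G: weight 10 + 7 = 17 ≤ 21, value 7 + 10 = 17.
Best is crate A and crate G with total value 22.

22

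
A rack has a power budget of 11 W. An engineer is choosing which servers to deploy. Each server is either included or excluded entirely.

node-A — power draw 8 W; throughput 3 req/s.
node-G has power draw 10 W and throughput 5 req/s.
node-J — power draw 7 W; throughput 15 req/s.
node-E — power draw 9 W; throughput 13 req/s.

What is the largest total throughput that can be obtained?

node-J: power draw 7 ≤ 11, throughput 15.
node-G: power draw 10 ≤ 11, throughput 5.
node-E: power draw 9 ≤ 11, throughput 13.
Best is node-J with total throughput 15.

15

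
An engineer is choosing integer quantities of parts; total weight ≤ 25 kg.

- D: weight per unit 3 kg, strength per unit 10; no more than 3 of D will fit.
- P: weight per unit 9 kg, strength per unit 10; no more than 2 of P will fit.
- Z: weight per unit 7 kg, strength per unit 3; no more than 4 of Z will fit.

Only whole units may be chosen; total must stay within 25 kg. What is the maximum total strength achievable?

43

This is a bounded integer knapsack.
3×D, 1×P, and 1×Z: weight 25 ≤ 25, strength 3·10 + 1·10 + 1·3 = 43.
2×D and 2×P: weight 24 ≤ 25, strength 2·10 + 2·10 = 40.
Best is 43.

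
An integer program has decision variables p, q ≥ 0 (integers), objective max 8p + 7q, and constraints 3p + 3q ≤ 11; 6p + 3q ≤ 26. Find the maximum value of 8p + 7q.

(p,q)=(3,0) is feasible, giving 24.
(p,q)=(2,1) is feasible, giving 23.
The best lattice point is (3,0), giving 24.

24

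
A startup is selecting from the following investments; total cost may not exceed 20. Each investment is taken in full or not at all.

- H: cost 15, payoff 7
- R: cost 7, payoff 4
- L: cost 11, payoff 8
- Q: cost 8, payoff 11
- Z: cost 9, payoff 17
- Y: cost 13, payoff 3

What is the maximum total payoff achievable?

28

Take Q and Z: cost 8 + 9 = 17 ≤ 20, payoff 11 + 17 = 28.
No other feasible combination does better.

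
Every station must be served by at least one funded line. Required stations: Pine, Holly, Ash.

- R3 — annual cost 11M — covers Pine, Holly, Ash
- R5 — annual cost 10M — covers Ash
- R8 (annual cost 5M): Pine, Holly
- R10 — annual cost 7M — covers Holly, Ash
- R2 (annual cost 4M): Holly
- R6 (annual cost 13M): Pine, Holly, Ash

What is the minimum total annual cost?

11

The greedy cost-per-new-station heuristic would pick R8 and R10 for 12, but a cheaper cover exists.
R3 alone covers Pine, Holly, Ash — every station.
Total annual cost: 11.
No cover costs less than 11.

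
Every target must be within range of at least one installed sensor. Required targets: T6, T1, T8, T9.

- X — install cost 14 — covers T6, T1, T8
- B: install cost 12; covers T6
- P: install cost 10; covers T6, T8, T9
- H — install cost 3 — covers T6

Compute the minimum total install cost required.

This is an integer covering problem.
The greedy cost-per-new-target heuristic would pick H, P, and X for 27, but a cheaper cover exists.
Choose X and P: together they cover T6, T1, T8, T9 — every target.
Total install cost: 14 + 10 = 24.
No cover costs less than 24.

24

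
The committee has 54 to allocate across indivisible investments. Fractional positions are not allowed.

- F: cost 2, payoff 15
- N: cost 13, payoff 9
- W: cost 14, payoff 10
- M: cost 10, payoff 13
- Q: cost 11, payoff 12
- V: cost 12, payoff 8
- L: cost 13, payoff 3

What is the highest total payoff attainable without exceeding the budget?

Take F, N, W, M, and Q: cost 2 + 13 + 14 + 10 + 11 = 50 ≤ 54, payoff 15 + 9 + 10 + 13 + 12 = 59.
No other feasible combination does better.

59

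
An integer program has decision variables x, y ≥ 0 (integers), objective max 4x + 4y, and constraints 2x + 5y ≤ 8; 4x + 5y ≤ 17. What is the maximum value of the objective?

(x,y)=(4,0): 2·4+5·0=8≤8, 4·4+5·0=16≤17, objective 16.
(x,y)=(3,0): 2·3+5·0=6≤8, 4·3+5·0=12≤17, objective 12.
Maximum is 16 at (x,y)=(4,0).

16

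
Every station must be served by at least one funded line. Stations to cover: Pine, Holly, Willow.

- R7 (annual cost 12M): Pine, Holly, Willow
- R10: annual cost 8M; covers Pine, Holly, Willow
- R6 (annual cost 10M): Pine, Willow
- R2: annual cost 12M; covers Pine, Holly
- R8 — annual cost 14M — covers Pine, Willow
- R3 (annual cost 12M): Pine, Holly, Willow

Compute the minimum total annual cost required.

R10 alone covers Pine, Holly, Willow — every station.
Total annual cost: 8.

8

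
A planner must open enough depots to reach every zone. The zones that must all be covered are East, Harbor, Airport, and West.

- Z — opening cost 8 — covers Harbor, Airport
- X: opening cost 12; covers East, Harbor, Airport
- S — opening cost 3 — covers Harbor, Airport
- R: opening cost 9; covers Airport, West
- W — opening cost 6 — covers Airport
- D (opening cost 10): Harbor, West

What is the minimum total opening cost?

The greedy cost-per-new-zone heuristic would pick S, R, and X for 24, but a cheaper cover exists.
Choose X and R: together they cover East, Harbor, Airport, West — every zone.
Total opening cost: 12 + 9 = 21.
No cover costs less than 21.

21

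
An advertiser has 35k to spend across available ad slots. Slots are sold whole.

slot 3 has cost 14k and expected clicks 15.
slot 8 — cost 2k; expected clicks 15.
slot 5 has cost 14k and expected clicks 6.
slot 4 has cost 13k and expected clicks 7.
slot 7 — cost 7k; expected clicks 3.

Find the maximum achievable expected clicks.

37

Allowing fractional choices, the relaxed optimum would be about 39.6, but ad slots are indivisible.
slot 3 + slot 8 + slot 5: cost 14 + 2 + 14 = 30 ≤ 35, expected clicks 15 + 15 + 6 = 36.
slot 3 + slot 8 + slot 7: cost 14 + 2 + 7 = 23 ≤ 35, expected clicks 15 + 15 + 3 = 33.
slot 3 + slot 8 + slot 4: cost 14 + 2 + 13 = 29 ≤ 35, expected clicks 15 + 15 + 7 = 37.
Best is slot 3, slot 8, and slot 4 with total expected clicks 37.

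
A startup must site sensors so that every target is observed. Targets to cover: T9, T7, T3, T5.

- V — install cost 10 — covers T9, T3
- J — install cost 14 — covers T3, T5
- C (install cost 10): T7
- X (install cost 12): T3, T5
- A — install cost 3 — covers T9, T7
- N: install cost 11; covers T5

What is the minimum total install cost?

This is a weighted set-cover instance.
Choose X and A: together they cover T9, T7, T3, T5 — every target.
Total install cost: 12 + 3 = 15.

15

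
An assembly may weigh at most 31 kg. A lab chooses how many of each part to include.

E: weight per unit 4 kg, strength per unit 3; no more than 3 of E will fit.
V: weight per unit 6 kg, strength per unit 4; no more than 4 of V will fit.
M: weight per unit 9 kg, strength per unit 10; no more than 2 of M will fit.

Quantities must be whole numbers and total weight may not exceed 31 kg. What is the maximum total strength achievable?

29

M has the best ratio (10/9); taking only M gives at most 2×10 = 20 (stopped by the supply cap of 2).
Mixing does better — 3×E and 2×M: weight 30 ≤ 31, strength 3·3 + 2·10 = 29.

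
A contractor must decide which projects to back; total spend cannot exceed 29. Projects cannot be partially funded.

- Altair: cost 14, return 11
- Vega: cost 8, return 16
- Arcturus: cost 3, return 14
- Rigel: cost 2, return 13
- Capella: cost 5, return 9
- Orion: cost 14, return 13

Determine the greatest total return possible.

56

This is an integer program with binary decision variables.
Allowing fractional choices, the relaxed optimum would be about 62.2, but projects are indivisible.
Vega + Arcturus + Rigel + Orion: cost 8 + 3 + 2 + 14 = 27 ≤ 29, return 16 + 14 + 13 + 13 = 56.
Vega + Arcturus + Rigel + Capella: cost 8 + 3 + 2 + 5 = 18 ≤ 29, return 16 + 14 + 13 + 9 = 52.
Altair + Vega + Arcturus + Rigel: cost 14 + 8 + 3 + 2 = 27 ≤ 29, return 11 + 16 + 14 + 13 = 54.
Best is Vega, Arcturus, Rigel, and Orion with total return 56.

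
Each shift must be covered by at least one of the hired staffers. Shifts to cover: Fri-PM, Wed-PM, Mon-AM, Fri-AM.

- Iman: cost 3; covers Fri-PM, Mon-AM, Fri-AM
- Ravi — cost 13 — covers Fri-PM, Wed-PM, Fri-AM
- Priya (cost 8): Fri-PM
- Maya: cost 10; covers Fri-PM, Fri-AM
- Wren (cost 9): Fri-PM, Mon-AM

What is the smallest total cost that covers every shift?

16

This is an integer covering problem.
Choose Iman and Ravi: together they cover Fri-PM, Wed-PM, Mon-AM, Fri-AM — every shift.
Total cost: 3 + 13 = 16.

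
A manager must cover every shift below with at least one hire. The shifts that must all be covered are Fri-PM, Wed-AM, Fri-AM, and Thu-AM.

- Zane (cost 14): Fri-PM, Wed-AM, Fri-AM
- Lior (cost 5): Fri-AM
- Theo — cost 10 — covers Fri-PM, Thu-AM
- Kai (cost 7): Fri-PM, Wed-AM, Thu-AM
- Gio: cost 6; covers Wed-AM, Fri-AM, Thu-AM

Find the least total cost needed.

12

Choose Lior and Kai: together they cover Fri-PM, Wed-AM, Fri-AM, Thu-AM — every shift.
Total cost: 5 + 7 = 12.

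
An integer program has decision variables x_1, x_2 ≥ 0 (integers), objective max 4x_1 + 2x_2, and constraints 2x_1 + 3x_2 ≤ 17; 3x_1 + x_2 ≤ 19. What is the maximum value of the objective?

The continuous relaxation peaks at (5.71, 1.86) with value 26.57; rounding to a feasible lattice point costs some objective.
(x_1,x_2)=(6,1): 2·6+3·1=15≤17, 3·6+1·1=19≤19, objective 26.
(x_1,x_2)=(6,0): 2·6+3·0=12≤17, 3·6+1·0=18≤19, objective 24.
(x_1,x_2)=(5,2): 2·5+3·2=16≤17, 3·5+1·2=17≤19, objective 24.
The best lattice point is (6,1), giving 26.

26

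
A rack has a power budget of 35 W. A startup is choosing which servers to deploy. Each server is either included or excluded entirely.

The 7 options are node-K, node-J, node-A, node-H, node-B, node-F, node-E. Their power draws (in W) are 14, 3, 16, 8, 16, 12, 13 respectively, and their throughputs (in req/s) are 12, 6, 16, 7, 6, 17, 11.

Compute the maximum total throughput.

Take node-J, node-A, and node-F: power draw 3 + 16 + 12 = 31 ≤ 35, throughput 6 + 16 + 17 = 39.
No other feasible combination does better.

39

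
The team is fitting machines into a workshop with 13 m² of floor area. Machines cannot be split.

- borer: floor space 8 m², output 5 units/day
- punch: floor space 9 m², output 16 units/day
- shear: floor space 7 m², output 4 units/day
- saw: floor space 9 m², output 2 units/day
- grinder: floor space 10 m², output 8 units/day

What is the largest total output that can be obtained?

Allowing fractional choices, the relaxed optimum would be about 19.2, but machines are indivisible.
borer: floor space 8 ≤ 13, output 5.
punch: floor space 9 ≤ 13, output 16.
grinder: floor space 10 ≤ 13, output 8.
Best is punch with total output 16.

16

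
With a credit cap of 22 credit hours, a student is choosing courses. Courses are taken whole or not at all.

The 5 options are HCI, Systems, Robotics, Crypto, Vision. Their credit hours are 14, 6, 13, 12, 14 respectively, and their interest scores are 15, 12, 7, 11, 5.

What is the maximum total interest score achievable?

Allowing fractional choices, the relaxed optimum would be about 28.8, but courses are indivisible.
Systems + Crypto: credit hours 6 + 12 = 18 ≤ 22, interest score 12 + 11 = 23.
HCI + Systems: credit hours 14 + 6 = 20 ≤ 22, interest score 15 + 12 = 27.
Systems + Robotics: credit hours 6 + 13 = 19 ≤ 22, interest score 12 + 7 = 19.
Best is HCI and Systems with total interest score 27.

27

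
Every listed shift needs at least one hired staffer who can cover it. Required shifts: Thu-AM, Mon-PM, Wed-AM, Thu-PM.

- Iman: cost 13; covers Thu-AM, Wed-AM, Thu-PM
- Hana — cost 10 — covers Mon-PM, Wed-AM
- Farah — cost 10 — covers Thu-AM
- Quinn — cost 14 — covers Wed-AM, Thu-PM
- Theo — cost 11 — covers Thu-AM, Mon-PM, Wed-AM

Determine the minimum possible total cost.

23

Choose Iman and Hana: together they cover Thu-AM, Mon-PM, Wed-AM, Thu-PM — every shift.
Total cost: 13 + 10 = 23.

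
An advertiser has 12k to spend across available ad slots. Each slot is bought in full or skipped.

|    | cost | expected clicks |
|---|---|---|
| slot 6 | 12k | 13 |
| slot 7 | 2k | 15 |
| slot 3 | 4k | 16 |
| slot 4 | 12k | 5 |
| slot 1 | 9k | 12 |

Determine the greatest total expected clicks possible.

31

slot 3: cost 4 ≤ 12, expected clicks 16.
slot 7 + slot 3: cost 2 + 4 = 6 ≤ 12, expected clicks 15 + 16 = 31.
slot 7 + slot 1: cost 2 + 9 = 11 ≤ 12, expected clicks 15 + 12 = 27.
Best is slot 7 and slot 3 with total expected clicks 31.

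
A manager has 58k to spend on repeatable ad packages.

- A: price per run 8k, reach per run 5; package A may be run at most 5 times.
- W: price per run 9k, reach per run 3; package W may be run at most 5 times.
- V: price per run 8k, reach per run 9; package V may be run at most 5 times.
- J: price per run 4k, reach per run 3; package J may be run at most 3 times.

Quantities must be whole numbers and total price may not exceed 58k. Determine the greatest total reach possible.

56

V has the best ratio (9/8); taking only V gives at most 5×9 = 45 (stopped by the supply cap of 5).
Mixing does better — 1×A, 5×V, and 2×J: price 56 ≤ 58, reach 1·5 + 5·9 + 2·3 = 56.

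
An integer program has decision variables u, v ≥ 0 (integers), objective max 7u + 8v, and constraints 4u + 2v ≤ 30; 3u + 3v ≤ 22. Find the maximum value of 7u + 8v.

56

Relaxing integrality, the LP optimum is 58.67 at (u,v) = (0, 7.33), which is not an integer point.
(u,v)=(0,7): 4·0+2·7=14≤30, 3·0+3·7=21≤22, objective 56.
(u,v)=(1,6): 4·1+2·6=16≤30, 3·1+3·6=21≤22, objective 55.
(u,v)=(0,6): 4·0+2·6=12≤30, 3·0+3·6=18≤22, objective 48.
No feasible integer point exceeds 56.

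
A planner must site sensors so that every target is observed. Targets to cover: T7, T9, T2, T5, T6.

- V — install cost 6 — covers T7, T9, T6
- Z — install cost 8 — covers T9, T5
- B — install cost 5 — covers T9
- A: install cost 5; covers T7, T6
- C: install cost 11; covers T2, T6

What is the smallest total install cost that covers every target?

24

Choose Z, A, and C: together they cover T7, T9, T2, T5, T6 — every target.
Total install cost: 8 + 5 + 11 = 24.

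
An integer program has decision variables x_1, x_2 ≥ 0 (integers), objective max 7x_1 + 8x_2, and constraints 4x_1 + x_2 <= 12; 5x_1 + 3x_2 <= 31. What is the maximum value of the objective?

(x_1,x_2)=(0,10): 4·0+1·10=10≤12, 5·0+3·10=30≤31, objective 80.
(x_1,x_2)=(0,9): 4·0+1·9=9≤12, 5·0+3·9=27≤31, objective 72.
The best lattice point is (0,10), giving 80.

80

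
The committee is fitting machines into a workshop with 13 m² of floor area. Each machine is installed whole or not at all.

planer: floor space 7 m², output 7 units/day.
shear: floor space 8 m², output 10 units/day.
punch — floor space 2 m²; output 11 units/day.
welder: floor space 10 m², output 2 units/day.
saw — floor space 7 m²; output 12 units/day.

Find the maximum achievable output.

23

This is an integer program with binary decision variables.
Take punch and saw: floor space 2 + 7 = 9 ≤ 13, output 11 + 12 = 23.
No other feasible combination does better.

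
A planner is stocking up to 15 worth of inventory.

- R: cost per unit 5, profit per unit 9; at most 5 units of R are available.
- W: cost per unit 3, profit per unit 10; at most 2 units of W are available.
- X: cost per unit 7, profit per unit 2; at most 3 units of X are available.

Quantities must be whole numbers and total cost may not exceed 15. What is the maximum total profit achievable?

29

2×R and 1×W: cost 13 ≤ 15, profit 2·9 + 1·10 = 28.
1×R and 2×W: cost 11 ≤ 15, profit 1·9 + 2·10 = 29.
Best is 29.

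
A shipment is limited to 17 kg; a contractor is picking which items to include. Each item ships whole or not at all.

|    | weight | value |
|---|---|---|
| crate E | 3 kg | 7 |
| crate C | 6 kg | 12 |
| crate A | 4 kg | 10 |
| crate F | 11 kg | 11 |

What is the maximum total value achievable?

29

Allowing fractional choices, the relaxed optimum would be about 33.0, but items are indivisible.
crate E + crate C + crate A: weight 3 + 6 + 4 = 13 ≤ 17, value 7 + 12 + 10 = 29.
crate C + crate F: weight 6 + 11 = 17 ≤ 17, value 12 + 11 = 23.
crate C + crate A: weight 6 + 4 = 10 ≤ 17, value 12 + 10 = 22.
Best is crate E, crate C, and crate A with total value 29.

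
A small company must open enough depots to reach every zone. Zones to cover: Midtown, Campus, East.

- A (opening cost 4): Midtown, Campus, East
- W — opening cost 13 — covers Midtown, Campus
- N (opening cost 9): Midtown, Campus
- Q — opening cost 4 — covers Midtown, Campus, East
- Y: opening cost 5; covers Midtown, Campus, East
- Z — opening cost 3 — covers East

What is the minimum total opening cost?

4

A alone covers Midtown, Campus, East — every zone.
Total opening cost: 4.
No cover costs less than 4.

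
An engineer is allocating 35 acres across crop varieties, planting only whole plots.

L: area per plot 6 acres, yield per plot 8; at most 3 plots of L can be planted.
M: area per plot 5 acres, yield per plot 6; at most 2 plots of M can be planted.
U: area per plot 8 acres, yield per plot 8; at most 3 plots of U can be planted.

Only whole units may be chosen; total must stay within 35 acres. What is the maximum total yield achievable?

40

This is a bounded integer knapsack.
L has the best ratio (8/6); taking only L gives at most 3×8 = 24 (stopped by the supply cap of 3).
Mixing does better — 3×L and 2×U: area 34 ≤ 35, yield 3·8 + 2·8 = 40.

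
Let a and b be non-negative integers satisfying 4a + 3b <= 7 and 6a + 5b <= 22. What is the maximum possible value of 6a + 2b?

8

Relaxing integrality, the LP optimum is 10.50 at (a,b) = (1.75, 0), which is not an integer point.
(a,b)=(1,1): 4·1+3·1=7≤7, 6·1+5·1=11≤22, objective 8.
(a,b)=(1,0): 4·1+3·0=4≤7, 6·1+5·0=6≤22, objective 6.
(a,b)=(0,2): 4·0+3·2=6≤7, 6·0+5·2=10≤22, objective 4.
The best lattice point is (1,1), giving 8.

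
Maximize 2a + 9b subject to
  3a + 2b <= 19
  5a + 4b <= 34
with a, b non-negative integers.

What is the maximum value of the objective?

72

The continuous relaxation peaks at (0, 8.5) with value 76.50; rounding to a feasible lattice point costs some objective.
(a,b)=(0,8) is feasible, giving 72.
(a,b)=(1,7) is feasible, giving 65.
(a,b)=(0,7) is feasible, giving 63.
Maximum is 72 at (a,b)=(0,8).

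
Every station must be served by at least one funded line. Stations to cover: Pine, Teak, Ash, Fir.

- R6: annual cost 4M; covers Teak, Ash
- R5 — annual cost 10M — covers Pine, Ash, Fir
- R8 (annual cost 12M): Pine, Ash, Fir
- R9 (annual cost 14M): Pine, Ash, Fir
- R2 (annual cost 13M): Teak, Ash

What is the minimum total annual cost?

14

Choose R6 and R5: together they cover Pine, Teak, Ash, Fir — every station.
Total annual cost: 4 + 10 = 14.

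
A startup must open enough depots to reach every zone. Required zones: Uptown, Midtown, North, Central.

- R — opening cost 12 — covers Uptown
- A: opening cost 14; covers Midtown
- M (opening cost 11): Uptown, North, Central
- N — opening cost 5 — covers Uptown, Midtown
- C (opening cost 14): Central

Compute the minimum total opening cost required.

This is an integer covering problem.
Choose M and N: together they cover Uptown, Midtown, North, Central — every zone.
Total opening cost: 11 + 5 = 16.
No cover costs less than 16.

16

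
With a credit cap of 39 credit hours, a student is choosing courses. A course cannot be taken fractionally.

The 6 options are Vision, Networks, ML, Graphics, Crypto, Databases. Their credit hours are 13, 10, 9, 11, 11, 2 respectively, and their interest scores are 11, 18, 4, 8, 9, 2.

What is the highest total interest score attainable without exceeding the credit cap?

40

Allowing fractional choices, the relaxed optimum would be about 42.2, but courses are indivisible.
Vision + Networks + Crypto: credit hours 13 + 10 + 11 = 34 ≤ 39, interest score 11 + 18 + 9 = 38.
Vision + Networks + Graphics + Databases: credit hours 13 + 10 + 11 + 2 = 36 ≤ 39, interest score 11 + 18 + 8 + 2 = 39.
Vision + Networks + Crypto + Databases: credit hours 13 + 10 + 11 + 2 = 36 ≤ 39, interest score 11 + 18 + 9 + 2 = 40.
Best is Vision, Networks, Crypto, and Databases with total interest score 40.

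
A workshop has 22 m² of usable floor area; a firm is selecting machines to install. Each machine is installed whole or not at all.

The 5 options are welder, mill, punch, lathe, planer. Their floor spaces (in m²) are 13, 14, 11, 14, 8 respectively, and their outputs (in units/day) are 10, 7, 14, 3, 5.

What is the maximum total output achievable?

This is a 0-1 knapsack instance.
punch + planer: floor space 11 + 8 = 19 ≤ 22, output 14 + 5 = 19.
welder + planer: floor space 13 + 8 = 21 ≤ 22, output 10 + 5 = 15.
punch: floor space 11 ≤ 22, output 14.
Best is punch and planer with total output 19.

19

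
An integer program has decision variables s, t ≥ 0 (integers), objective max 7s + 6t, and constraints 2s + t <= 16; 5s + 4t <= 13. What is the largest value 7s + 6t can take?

19

The continuous relaxation peaks at (0, 3.25) with value 19.50; rounding to a feasible lattice point costs some objective.
(s,t)=(1,2): 2·1+1·2=4≤16, 5·1+4·2=13≤13, objective 19.
(s,t)=(0,3): 2·0+1·3=3≤16, 5·0+4·3=12≤13, objective 18.
Maximum is 19 at (s,t)=(1,2).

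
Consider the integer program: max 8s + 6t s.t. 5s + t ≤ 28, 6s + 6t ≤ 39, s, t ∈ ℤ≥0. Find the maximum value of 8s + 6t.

(s,t)=(5,1): 5·5+1·1=26≤28, 6·5+6·1=36≤39, objective 46.
(s,t)=(4,2): 5·4+1·2=22≤28, 6·4+6·2=36≤39, objective 44.
Maximum is 46 at (s,t)=(5,1).

46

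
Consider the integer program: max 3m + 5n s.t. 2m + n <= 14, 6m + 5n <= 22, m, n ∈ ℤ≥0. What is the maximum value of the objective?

20

(m,n)=(0,4): 2·0+1·4=4≤14, 6·0+5·4=20≤22, objective 20.
(m,n)=(1,3): 2·1+1·3=5≤14, 6·1+5·3=21≤22, objective 18.
(m,n)=(0,3): 2·0+1·3=3≤14, 6·0+5·3=15≤22, objective 15.
The best lattice point is (0,4), giving 20.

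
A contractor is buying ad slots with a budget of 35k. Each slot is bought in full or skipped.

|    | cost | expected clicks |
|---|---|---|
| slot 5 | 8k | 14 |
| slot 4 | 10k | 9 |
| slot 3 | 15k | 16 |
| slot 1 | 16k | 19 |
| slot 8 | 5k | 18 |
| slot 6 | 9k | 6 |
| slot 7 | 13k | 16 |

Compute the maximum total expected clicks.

Allowing fractional choices, the relaxed optimum would be about 58.7, but ad slots are indivisible.
slot 5 + slot 1 + slot 8: cost 8 + 16 + 5 = 29 ≤ 35, expected clicks 14 + 19 + 18 = 51.
slot 5 + slot 8 + slot 6 + slot 7: cost 8 + 5 + 9 + 13 = 35 ≤ 35, expected clicks 14 + 18 + 6 + 16 = 54.
slot 1 + slot 8 + slot 7: cost 16 + 5 + 13 = 34 ≤ 35, expected clicks 19 + 18 + 16 = 53.
Best is slot 5, slot 8, slot 6, and slot 7 with total expected clicks 54.

54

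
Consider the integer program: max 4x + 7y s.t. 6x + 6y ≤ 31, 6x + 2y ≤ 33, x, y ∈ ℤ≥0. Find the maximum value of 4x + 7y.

(x,y)=(0,5): 6·0+6·5=30≤31, 6·0+2·5=10≤33, objective 35.
(x,y)=(1,4): 6·1+6·4=30≤31, 6·1+2·4=14≤33, objective 32.
The best lattice point is (0,5), giving 35.

35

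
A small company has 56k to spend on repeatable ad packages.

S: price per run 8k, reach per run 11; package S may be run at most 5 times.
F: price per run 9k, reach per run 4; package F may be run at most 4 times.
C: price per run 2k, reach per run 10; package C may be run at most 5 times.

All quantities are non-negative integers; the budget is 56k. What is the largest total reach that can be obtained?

105

This is a bounded integer knapsack.
Take 5×S and 5×C: price 50 ≤ 56, reach 5·11 + 5·10 = 105.
C has the best ratio (10/2) and is taken to its limit of 5; remaining capacity is filled optimally with the others.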